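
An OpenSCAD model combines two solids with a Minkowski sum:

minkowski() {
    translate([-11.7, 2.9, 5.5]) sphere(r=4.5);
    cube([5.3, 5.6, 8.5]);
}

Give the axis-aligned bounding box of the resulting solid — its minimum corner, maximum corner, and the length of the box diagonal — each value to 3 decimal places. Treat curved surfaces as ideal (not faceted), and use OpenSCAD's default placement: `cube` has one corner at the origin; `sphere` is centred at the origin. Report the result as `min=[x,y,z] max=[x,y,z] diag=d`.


min=[-16.200,-1.600,1.000] max=[-1.900,13.000,18.500] diag=26.905

A = translate([-11.7, 2.9, 5.5]) sphere(r=4.5) → bbox [-16.2,-1.6,1] .. [-7.2,7.4,10]
B = cube([5.3, 5.6, 8.5]) → bbox [0,0,0] .. [5.3,5.6,8.5]
lo = A.lo+B.lo = [-16.2+0, -1.6+0, 1+0] = [-16.200,-1.600,1.000]
hi = A.hi+B.hi = [-7.2+5.3, 7.4+5.6, 10+8.5] = [-1.900,13.000,18.500]
diag = √(14.3²+14.6²+17.5²) = √723.9 = 26.905


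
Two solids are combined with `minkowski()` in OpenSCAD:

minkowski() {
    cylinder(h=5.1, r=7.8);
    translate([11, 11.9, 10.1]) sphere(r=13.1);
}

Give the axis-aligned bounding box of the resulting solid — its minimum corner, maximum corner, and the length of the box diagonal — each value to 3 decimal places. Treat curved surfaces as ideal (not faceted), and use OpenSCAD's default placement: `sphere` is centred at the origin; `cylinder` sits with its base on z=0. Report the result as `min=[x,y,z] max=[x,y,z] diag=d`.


min=[-9.900,-9.000,-3.000] max=[31.900,32.800,28.300] diag=66.889

A = translate([11, 11.9, 10.1]) sphere(r=13.1) → bbox [-2.1,-1.2,-3] .. [24.1,25,23.2]
B = cylinder(h=5.1, r=7.8) → bbox [-7.8,-7.8,0] .. [7.8,7.8,5.1]
lo = A.lo+B.lo = [-2.1-7.8, -1.2-7.8, -3+0] = [-9.900,-9.000,-3.000]
hi = A.hi+B.hi = [24.1+7.8, 25+7.8, 23.2+5.1] = [31.900,32.800,28.300]
diag = √(41.8²+41.8²+31.3²) = √4474.17 = 66.889


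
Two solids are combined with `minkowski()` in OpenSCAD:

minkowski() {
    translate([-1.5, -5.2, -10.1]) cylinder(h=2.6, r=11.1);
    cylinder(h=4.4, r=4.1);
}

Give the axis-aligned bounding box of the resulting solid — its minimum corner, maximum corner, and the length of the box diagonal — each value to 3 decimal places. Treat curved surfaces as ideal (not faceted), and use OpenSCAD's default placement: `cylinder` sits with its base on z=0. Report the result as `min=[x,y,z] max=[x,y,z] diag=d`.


A = translate([-1.5, -5.2, -10.1]) cylinder(h=2.6, r=11.1) → bbox [-12.6,-16.3,-10.1] .. [9.6,5.9,-7.5]
B = cylinder(h=4.4, r=4.1) → bbox [-4.1,-4.1,0] .. [4.1,4.1,4.4]
lo = A.lo+B.lo = [-12.6-4.1, -16.3-4.1, -10.1+0] = [-16.700,-20.400,-10.100]
hi = A.hi+B.hi = [9.6+4.1, 5.9+4.1, -7.5+4.4] = [13.700,10.000,-3.100]
diag = √(30.4²+30.4²+7²) = √1897.32 = 43.558

min=[-16.700,-20.400,-10.100] max=[13.700,10.000,-3.100] diag=43.558


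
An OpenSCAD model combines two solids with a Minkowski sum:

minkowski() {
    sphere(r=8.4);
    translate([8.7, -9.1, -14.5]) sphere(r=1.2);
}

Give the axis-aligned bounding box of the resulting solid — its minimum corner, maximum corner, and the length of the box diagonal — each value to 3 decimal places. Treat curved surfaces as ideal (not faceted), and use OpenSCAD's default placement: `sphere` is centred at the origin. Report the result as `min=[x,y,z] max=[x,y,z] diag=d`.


min=[-0.900,-18.700,-24.100] max=[18.300,0.500,-4.900] diag=33.255

A = translate([8.7, -9.1, -14.5]) sphere(r=1.2) → bbox [7.5,-10.3,-15.7] .. [9.9,-7.9,-13.3]
B = sphere(r=8.4) → bbox [-8.4,-8.4,-8.4] .. [8.4,8.4,8.4]
lo = A.lo+B.lo = [7.5-8.4, -10.3-8.4, -15.7-8.4] = [-0.900,-18.700,-24.100]
hi = A.hi+B.hi = [9.9+8.4, -7.9+8.4, -13.3+8.4] = [18.300,0.500,-4.900]
diag = √(19.2²+19.2²+19.2²) = √1105.92 = 33.255


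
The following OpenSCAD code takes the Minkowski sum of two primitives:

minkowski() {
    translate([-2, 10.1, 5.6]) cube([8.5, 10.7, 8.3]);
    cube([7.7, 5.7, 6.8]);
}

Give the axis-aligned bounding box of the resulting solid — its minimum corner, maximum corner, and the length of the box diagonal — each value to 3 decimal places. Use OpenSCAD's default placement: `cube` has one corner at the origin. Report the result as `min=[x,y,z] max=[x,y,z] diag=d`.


A = translate([-2, 10.1, 5.6]) cube([8.5, 10.7, 8.3]) → bbox [-2,10.1,5.6] .. [6.5,20.8,13.9]
B = cube([7.7, 5.7, 6.8]) → bbox [0,0,0] .. [7.7,5.7,6.8]
lo = A.lo+B.lo = [-2+0, 10.1+0, 5.6+0] = [-2.000,10.100,5.600]
hi = A.hi+B.hi = [6.5+7.7, 20.8+5.7, 13.9+6.8] = [14.200,26.500,20.700]
diag = √(16.2²+16.4²+15.1²) = √759.41 = 27.557

min=[-2.000,10.100,5.600] max=[14.200,26.500,20.700] diag=27.557


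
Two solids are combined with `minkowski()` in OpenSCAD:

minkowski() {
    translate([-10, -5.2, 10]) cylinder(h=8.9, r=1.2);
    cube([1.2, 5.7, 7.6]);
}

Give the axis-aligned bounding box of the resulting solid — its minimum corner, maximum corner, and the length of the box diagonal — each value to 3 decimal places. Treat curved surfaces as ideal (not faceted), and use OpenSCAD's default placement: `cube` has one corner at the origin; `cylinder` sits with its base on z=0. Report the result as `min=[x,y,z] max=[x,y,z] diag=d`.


A = translate([-10, -5.2, 10]) cylinder(h=8.9, r=1.2) → bbox [-11.2,-6.4,10] .. [-8.8,-4,18.9]
B = cube([1.2, 5.7, 7.6]) → bbox [0,0,0] .. [1.2,5.7,7.6]
lo = A.lo+B.lo = [-11.2+0, -6.4+0, 10+0] = [-11.200,-6.400,10.000]
hi = A.hi+B.hi = [-8.8+1.2, -4+5.7, 18.9+7.6] = [-7.600,1.700,26.500]
diag = √(3.6²+8.1²+16.5²) = √350.82 = 18.730

min=[-11.200,-6.400,10.000] max=[-7.600,1.700,26.500] diag=18.730


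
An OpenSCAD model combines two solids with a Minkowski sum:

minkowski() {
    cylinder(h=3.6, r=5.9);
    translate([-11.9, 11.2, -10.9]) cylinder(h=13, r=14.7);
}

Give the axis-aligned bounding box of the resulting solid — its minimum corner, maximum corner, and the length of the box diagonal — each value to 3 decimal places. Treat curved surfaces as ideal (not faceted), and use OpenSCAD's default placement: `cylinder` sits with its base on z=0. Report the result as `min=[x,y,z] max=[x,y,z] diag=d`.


min=[-32.500,-9.400,-10.900] max=[8.700,31.800,5.700] diag=60.584

A = translate([-11.9, 11.2, -10.9]) cylinder(h=13, r=14.7) → bbox [-26.6,-3.5,-10.9] .. [2.8,25.9,2.1]
B = cylinder(h=3.6, r=5.9) → bbox [-5.9,-5.9,0] .. [5.9,5.9,3.6]
lo = A.lo+B.lo = [-26.6-5.9, -3.5-5.9, -10.9+0] = [-32.500,-9.400,-10.900]
hi = A.hi+B.hi = [2.8+5.9, 25.9+5.9, 2.1+3.6] = [8.700,31.800,5.700]
diag = √(41.2²+41.2²+16.6²) = √3670.44 = 60.584


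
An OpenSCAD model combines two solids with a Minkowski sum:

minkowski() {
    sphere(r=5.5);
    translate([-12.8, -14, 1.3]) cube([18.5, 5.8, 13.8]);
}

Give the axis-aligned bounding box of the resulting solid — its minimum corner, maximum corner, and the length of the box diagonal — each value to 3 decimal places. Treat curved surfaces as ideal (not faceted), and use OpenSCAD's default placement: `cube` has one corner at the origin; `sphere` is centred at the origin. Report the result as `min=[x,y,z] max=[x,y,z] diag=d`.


min=[-18.300,-19.500,-4.200] max=[11.200,-2.700,20.600] diag=42.042

A = translate([-12.8, -14, 1.3]) cube([18.5, 5.8, 13.8]) → bbox [-12.8,-14,1.3] .. [5.7,-8.2,15.1]
B = sphere(r=5.5) → bbox [-5.5,-5.5,-5.5] .. [5.5,5.5,5.5]
lo = A.lo+B.lo = [-12.8-5.5, -14-5.5, 1.3-5.5] = [-18.300,-19.500,-4.200]
hi = A.hi+B.hi = [5.7+5.5, -8.2+5.5, 15.1+5.5] = [11.200,-2.700,20.600]
diag = √(29.5²+16.8²+24.8²) = √1767.53 = 42.042


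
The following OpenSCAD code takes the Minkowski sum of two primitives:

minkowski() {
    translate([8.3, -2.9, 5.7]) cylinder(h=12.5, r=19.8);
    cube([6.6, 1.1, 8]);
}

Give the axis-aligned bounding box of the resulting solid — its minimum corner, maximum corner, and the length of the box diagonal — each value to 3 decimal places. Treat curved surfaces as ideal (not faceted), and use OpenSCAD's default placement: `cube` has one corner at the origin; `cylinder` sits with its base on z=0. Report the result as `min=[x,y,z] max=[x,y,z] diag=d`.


min=[-11.500,-22.700,5.700] max=[34.700,18.000,26.200] diag=64.894

A = translate([8.3, -2.9, 5.7]) cylinder(h=12.5, r=19.8) → bbox [-11.5,-22.7,5.7] .. [28.1,16.9,18.2]
B = cube([6.6, 1.1, 8]) → bbox [0,0,0] .. [6.6,1.1,8]
lo = A.lo+B.lo = [-11.5+0, -22.7+0, 5.7+0] = [-11.500,-22.700,5.700]
hi = A.hi+B.hi = [28.1+6.6, 16.9+1.1, 18.2+8] = [34.700,18.000,26.200]
diag = √(46.2²+40.7²+20.5²) = √4211.18 = 64.894


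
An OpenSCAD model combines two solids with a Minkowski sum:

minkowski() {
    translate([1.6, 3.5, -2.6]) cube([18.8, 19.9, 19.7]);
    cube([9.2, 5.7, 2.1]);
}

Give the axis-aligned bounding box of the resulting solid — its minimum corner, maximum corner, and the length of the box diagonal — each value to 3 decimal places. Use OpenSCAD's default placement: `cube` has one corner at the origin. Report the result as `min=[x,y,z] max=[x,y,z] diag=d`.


min=[1.600,3.500,-2.600] max=[29.600,29.100,19.200] diag=43.756

A = translate([1.6, 3.5, -2.6]) cube([18.8, 19.9, 19.7]) → bbox [1.6,3.5,-2.6] .. [20.4,23.4,17.1]
B = cube([9.2, 5.7, 2.1]) → bbox [0,0,0] .. [9.2,5.7,2.1]
lo = A.lo+B.lo = [1.6+0, 3.5+0, -2.6+0] = [1.600,3.500,-2.600]
hi = A.hi+B.hi = [20.4+9.2, 23.4+5.7, 17.1+2.1] = [29.600,29.100,19.200]
diag = √(28²+25.6²+21.8²) = √1914.6 = 43.756


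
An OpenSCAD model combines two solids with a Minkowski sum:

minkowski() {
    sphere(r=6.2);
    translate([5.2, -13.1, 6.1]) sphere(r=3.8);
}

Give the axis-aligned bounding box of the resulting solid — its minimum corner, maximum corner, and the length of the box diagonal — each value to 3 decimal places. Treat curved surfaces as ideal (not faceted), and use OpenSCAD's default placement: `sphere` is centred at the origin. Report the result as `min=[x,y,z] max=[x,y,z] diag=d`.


min=[-4.800,-23.100,-3.900] max=[15.200,-3.100,16.100] diag=34.641

A = translate([5.2, -13.1, 6.1]) sphere(r=3.8) → bbox [1.4,-16.9,2.3] .. [9,-9.3,9.9]
B = sphere(r=6.2) → bbox [-6.2,-6.2,-6.2] .. [6.2,6.2,6.2]
lo = A.lo+B.lo = [1.4-6.2, -16.9-6.2, 2.3-6.2] = [-4.800,-23.100,-3.900]
hi = A.hi+B.hi = [9+6.2, -9.3+6.2, 9.9+6.2] = [15.200,-3.100,16.100]
diag = √(20²+20²+20²) = √1200 = 34.641


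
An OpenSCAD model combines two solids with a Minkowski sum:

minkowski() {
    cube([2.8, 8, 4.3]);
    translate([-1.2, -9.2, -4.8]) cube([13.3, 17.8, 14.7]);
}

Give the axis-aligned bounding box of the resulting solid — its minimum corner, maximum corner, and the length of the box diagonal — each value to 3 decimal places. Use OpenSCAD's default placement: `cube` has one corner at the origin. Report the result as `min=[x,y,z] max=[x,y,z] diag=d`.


min=[-1.200,-9.200,-4.800] max=[14.900,16.600,14.200] diag=35.859

A = translate([-1.2, -9.2, -4.8]) cube([13.3, 17.8, 14.7]) → bbox [-1.2,-9.2,-4.8] .. [12.1,8.6,9.9]
B = cube([2.8, 8, 4.3]) → bbox [0,0,0] .. [2.8,8,4.3]
lo = A.lo+B.lo = [-1.2+0, -9.2+0, -4.8+0] = [-1.200,-9.200,-4.800]
hi = A.hi+B.hi = [12.1+2.8, 8.6+8, 9.9+4.3] = [14.900,16.600,14.200]
diag = √(16.1²+25.8²+19²) = √1285.85 = 35.859


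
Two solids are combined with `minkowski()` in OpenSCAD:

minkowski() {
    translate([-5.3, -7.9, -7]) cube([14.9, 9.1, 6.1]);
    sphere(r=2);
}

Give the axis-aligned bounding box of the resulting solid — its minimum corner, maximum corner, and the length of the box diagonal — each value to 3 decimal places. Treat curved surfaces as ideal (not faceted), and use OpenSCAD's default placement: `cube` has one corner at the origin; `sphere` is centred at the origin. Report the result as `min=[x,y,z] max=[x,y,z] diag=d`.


A = translate([-5.3, -7.9, -7]) cube([14.9, 9.1, 6.1]) → bbox [-5.3,-7.9,-7] .. [9.6,1.2,-0.9]
B = sphere(r=2) → bbox [-2,-2,-2] .. [2,2,2]
lo = A.lo+B.lo = [-5.3-2, -7.9-2, -7-2] = [-7.300,-9.900,-9.000]
hi = A.hi+B.hi = [9.6+2, 1.2+2, -0.9+2] = [11.600,3.200,1.100]
diag = √(18.9²+13.1²+10.1²) = √630.83 = 25.116

min=[-7.300,-9.900,-9.000] max=[11.600,3.200,1.100] diag=25.116


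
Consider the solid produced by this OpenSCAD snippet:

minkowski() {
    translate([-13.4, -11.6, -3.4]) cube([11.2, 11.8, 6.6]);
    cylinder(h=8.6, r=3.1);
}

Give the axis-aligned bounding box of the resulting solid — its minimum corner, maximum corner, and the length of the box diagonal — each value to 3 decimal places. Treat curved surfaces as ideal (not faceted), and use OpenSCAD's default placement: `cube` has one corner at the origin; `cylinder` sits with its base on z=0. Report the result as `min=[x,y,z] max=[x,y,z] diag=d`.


min=[-16.500,-14.700,-3.400] max=[0.900,3.300,11.800] diag=29.288

A = translate([-13.4, -11.6, -3.4]) cube([11.2, 11.8, 6.6]) → bbox [-13.4,-11.6,-3.4] .. [-2.2,0.2,3.2]
B = cylinder(h=8.6, r=3.1) → bbox [-3.1,-3.1,0] .. [3.1,3.1,8.6]
lo = A.lo+B.lo = [-13.4-3.1, -11.6-3.1, -3.4+0] = [-16.500,-14.700,-3.400]
hi = A.hi+B.hi = [-2.2+3.1, 0.2+3.1, 3.2+8.6] = [0.900,3.300,11.800]
diag = √(17.4²+18²+15.2²) = √857.8 = 29.288


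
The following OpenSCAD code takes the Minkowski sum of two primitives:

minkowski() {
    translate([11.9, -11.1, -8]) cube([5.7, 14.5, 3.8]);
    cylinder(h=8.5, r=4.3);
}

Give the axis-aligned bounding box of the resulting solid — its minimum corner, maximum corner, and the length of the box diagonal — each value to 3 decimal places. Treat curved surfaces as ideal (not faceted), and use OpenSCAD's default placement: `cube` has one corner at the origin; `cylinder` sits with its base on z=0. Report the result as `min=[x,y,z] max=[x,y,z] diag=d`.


A = translate([11.9, -11.1, -8]) cube([5.7, 14.5, 3.8]) → bbox [11.9,-11.1,-8] .. [17.6,3.4,-4.2]
B = cylinder(h=8.5, r=4.3) → bbox [-4.3,-4.3,0] .. [4.3,4.3,8.5]
lo = A.lo+B.lo = [11.9-4.3, -11.1-4.3, -8+0] = [7.600,-15.400,-8.000]
hi = A.hi+B.hi = [17.6+4.3, 3.4+4.3, -4.2+8.5] = [21.900,7.700,4.300]
diag = √(14.3²+23.1²+12.3²) = √889.39 = 29.823

min=[7.600,-15.400,-8.000] max=[21.900,7.700,4.300] diag=29.823


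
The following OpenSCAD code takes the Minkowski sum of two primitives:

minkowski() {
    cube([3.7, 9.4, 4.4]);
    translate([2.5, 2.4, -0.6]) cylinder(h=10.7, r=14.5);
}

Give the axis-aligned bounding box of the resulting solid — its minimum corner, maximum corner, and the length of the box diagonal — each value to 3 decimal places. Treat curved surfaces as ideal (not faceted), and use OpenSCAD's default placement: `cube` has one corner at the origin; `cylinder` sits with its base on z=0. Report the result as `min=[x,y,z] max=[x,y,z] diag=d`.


A = translate([2.5, 2.4, -0.6]) cylinder(h=10.7, r=14.5) → bbox [-12,-12.1,-0.6] .. [17,16.9,10.1]
B = cube([3.7, 9.4, 4.4]) → bbox [0,0,0] .. [3.7,9.4,4.4]
lo = A.lo+B.lo = [-12+0, -12.1+0, -0.6+0] = [-12.000,-12.100,-0.600]
hi = A.hi+B.hi = [17+3.7, 16.9+9.4, 10.1+4.4] = [20.700,26.300,14.500]
diag = √(32.7²+38.4²+15.1²) = √2771.86 = 52.648

min=[-12.000,-12.100,-0.600] max=[20.700,26.300,14.500] diag=52.648


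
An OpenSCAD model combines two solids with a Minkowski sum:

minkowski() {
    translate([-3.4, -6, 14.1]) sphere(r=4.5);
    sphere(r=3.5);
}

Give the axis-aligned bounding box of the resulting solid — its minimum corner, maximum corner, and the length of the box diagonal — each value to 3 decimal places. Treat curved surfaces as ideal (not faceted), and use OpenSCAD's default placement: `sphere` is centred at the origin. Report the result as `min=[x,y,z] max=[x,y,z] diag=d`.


A = translate([-3.4, -6, 14.1]) sphere(r=4.5) → bbox [-7.9,-10.5,9.6] .. [1.1,-1.5,18.6]
B = sphere(r=3.5) → bbox [-3.5,-3.5,-3.5] .. [3.5,3.5,3.5]
lo = A.lo+B.lo = [-7.9-3.5, -10.5-3.5, 9.6-3.5] = [-11.400,-14.000,6.100]
hi = A.hi+B.hi = [1.1+3.5, -1.5+3.5, 18.6+3.5] = [4.600,2.000,22.100]
diag = √(16²+16²+16²) = √768 = 27.713

min=[-11.400,-14.000,6.100] max=[4.600,2.000,22.100] diag=27.713


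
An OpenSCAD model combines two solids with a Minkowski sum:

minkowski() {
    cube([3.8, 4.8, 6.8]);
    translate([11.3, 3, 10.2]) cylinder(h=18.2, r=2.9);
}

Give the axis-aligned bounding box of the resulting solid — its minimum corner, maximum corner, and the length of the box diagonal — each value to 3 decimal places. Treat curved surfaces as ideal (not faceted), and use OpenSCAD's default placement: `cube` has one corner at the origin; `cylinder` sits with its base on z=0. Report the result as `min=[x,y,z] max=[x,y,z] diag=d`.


A = translate([11.3, 3, 10.2]) cylinder(h=18.2, r=2.9) → bbox [8.4,0.1,10.2] .. [14.2,5.9,28.4]
B = cube([3.8, 4.8, 6.8]) → bbox [0,0,0] .. [3.8,4.8,6.8]
lo = A.lo+B.lo = [8.4+0, 0.1+0, 10.2+0] = [8.400,0.100,10.200]
hi = A.hi+B.hi = [14.2+3.8, 5.9+4.8, 28.4+6.8] = [18.000,10.700,35.200]
diag = √(9.6²+10.6²+25²) = √829.52 = 28.801

min=[8.400,0.100,10.200] max=[18.000,10.700,35.200] diag=28.801


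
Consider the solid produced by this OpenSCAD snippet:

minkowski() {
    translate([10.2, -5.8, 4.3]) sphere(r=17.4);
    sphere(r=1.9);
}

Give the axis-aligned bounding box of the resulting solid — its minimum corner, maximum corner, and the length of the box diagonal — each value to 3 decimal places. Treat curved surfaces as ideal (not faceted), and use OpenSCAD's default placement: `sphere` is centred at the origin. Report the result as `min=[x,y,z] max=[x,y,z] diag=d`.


A = translate([10.2, -5.8, 4.3]) sphere(r=17.4) → bbox [-7.2,-23.2,-13.1] .. [27.6,11.6,21.7]
B = sphere(r=1.9) → bbox [-1.9,-1.9,-1.9] .. [1.9,1.9,1.9]
lo = A.lo+B.lo = [-7.2-1.9, -23.2-1.9, -13.1-1.9] = [-9.100,-25.100,-15.000]
hi = A.hi+B.hi = [27.6+1.9, 11.6+1.9, 21.7+1.9] = [29.500,13.500,23.600]
diag = √(38.6²+38.6²+38.6²) = √4469.88 = 66.857

min=[-9.100,-25.100,-15.000] max=[29.500,13.500,23.600] diag=66.857


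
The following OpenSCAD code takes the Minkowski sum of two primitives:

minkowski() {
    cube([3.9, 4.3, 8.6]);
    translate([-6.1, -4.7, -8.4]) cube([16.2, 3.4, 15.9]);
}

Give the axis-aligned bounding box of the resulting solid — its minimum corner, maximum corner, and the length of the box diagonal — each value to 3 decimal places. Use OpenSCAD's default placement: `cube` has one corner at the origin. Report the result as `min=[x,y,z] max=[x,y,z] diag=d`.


min=[-6.100,-4.700,-8.400] max=[14.000,3.000,16.100] diag=32.612

A = translate([-6.1, -4.7, -8.4]) cube([16.2, 3.4, 15.9]) → bbox [-6.1,-4.7,-8.4] .. [10.1,-1.3,7.5]
B = cube([3.9, 4.3, 8.6]) → bbox [0,0,0] .. [3.9,4.3,8.6]
lo = A.lo+B.lo = [-6.1+0, -4.7+0, -8.4+0] = [-6.100,-4.700,-8.400]
hi = A.hi+B.hi = [10.1+3.9, -1.3+4.3, 7.5+8.6] = [14.000,3.000,16.100]
diag = √(20.1²+7.7²+24.5²) = √1063.55 = 32.612


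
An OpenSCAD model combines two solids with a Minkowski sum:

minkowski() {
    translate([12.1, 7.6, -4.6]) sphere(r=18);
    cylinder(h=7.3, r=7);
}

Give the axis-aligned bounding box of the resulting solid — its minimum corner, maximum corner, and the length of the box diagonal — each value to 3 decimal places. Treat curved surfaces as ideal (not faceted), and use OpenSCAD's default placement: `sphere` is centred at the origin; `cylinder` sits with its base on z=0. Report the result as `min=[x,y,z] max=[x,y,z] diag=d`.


A = translate([12.1, 7.6, -4.6]) sphere(r=18) → bbox [-5.9,-10.4,-22.6] .. [30.1,25.6,13.4]
B = cylinder(h=7.3, r=7) → bbox [-7,-7,0] .. [7,7,7.3]
lo = A.lo+B.lo = [-5.9-7, -10.4-7, -22.6+0] = [-12.900,-17.400,-22.600]
hi = A.hi+B.hi = [30.1+7, 25.6+7, 13.4+7.3] = [37.100,32.600,20.700]
diag = √(50²+50²+43.3²) = √6874.89 = 82.915

min=[-12.900,-17.400,-22.600] max=[37.100,32.600,20.700] diag=82.915


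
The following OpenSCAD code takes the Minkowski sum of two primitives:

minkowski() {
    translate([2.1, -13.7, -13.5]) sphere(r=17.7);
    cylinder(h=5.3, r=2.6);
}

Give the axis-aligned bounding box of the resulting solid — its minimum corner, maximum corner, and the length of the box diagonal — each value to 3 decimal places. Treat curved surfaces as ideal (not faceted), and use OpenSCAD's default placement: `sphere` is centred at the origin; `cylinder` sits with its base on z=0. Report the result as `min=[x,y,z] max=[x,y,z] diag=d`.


min=[-18.200,-34.000,-31.200] max=[22.400,6.600,9.500] diag=70.379

A = translate([2.1, -13.7, -13.5]) sphere(r=17.7) → bbox [-15.6,-31.4,-31.2] .. [19.8,4,4.2]
B = cylinder(h=5.3, r=2.6) → bbox [-2.6,-2.6,0] .. [2.6,2.6,5.3]
lo = A.lo+B.lo = [-15.6-2.6, -31.4-2.6, -31.2+0] = [-18.200,-34.000,-31.200]
hi = A.hi+B.hi = [19.8+2.6, 4+2.6, 4.2+5.3] = [22.400,6.600,9.500]
diag = √(40.6²+40.6²+40.7²) = √4953.21 = 70.379


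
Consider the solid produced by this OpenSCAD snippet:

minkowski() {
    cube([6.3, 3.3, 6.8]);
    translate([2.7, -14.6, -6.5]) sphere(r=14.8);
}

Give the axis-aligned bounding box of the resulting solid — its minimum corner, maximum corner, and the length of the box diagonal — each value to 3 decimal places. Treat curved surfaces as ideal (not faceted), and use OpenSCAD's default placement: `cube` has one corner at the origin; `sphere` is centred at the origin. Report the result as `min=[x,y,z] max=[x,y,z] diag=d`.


A = translate([2.7, -14.6, -6.5]) sphere(r=14.8) → bbox [-12.1,-29.4,-21.3] .. [17.5,0.2,8.3]
B = cube([6.3, 3.3, 6.8]) → bbox [0,0,0] .. [6.3,3.3,6.8]
lo = A.lo+B.lo = [-12.1+0, -29.4+0, -21.3+0] = [-12.100,-29.400,-21.300]
hi = A.hi+B.hi = [17.5+6.3, 0.2+3.3, 8.3+6.8] = [23.800,3.500,15.100]
diag = √(35.9²+32.9²+36.4²) = √3696.18 = 60.796

min=[-12.100,-29.400,-21.300] max=[23.800,3.500,15.100] diag=60.796


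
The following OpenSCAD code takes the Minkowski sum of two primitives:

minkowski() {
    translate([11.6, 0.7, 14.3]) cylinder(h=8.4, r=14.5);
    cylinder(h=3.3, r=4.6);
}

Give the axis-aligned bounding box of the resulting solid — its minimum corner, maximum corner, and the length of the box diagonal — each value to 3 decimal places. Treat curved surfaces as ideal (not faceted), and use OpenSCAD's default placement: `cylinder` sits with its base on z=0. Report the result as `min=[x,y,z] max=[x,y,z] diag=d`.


A = translate([11.6, 0.7, 14.3]) cylinder(h=8.4, r=14.5) → bbox [-2.9,-13.8,14.3] .. [26.1,15.2,22.7]
B = cylinder(h=3.3, r=4.6) → bbox [-4.6,-4.6,0] .. [4.6,4.6,3.3]
lo = A.lo+B.lo = [-2.9-4.6, -13.8-4.6, 14.3+0] = [-7.500,-18.400,14.300]
hi = A.hi+B.hi = [26.1+4.6, 15.2+4.6, 22.7+3.3] = [30.700,19.800,26.000]
diag = √(38.2²+38.2²+11.7²) = √3055.37 = 55.275

min=[-7.500,-18.400,14.300] max=[30.700,19.800,26.000] diag=55.275


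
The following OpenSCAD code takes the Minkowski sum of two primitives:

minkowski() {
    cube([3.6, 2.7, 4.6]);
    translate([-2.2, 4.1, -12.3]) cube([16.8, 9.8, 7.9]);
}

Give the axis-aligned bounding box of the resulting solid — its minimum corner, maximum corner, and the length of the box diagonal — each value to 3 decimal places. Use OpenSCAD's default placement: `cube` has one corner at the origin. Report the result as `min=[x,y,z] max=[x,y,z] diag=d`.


min=[-2.200,4.100,-12.300] max=[18.200,16.600,0.200] diag=26.994

A = translate([-2.2, 4.1, -12.3]) cube([16.8, 9.8, 7.9]) → bbox [-2.2,4.1,-12.3] .. [14.6,13.9,-4.4]
B = cube([3.6, 2.7, 4.6]) → bbox [0,0,0] .. [3.6,2.7,4.6]
lo = A.lo+B.lo = [-2.2+0, 4.1+0, -12.3+0] = [-2.200,4.100,-12.300]
hi = A.hi+B.hi = [14.6+3.6, 13.9+2.7, -4.4+4.6] = [18.200,16.600,0.200]
diag = √(20.4²+12.5²+12.5²) = √728.66 = 26.994


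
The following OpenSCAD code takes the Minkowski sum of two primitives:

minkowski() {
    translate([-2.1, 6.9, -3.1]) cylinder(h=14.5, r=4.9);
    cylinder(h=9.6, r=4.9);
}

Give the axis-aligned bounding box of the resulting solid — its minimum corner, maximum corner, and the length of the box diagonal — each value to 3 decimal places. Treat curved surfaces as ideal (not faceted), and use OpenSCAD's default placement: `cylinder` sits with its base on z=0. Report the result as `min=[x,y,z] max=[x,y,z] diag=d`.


min=[-11.900,-2.900,-3.100] max=[7.700,16.700,21.000] diag=36.731

A = translate([-2.1, 6.9, -3.1]) cylinder(h=14.5, r=4.9) → bbox [-7,2,-3.1] .. [2.8,11.8,11.4]
B = cylinder(h=9.6, r=4.9) → bbox [-4.9,-4.9,0] .. [4.9,4.9,9.6]
lo = A.lo+B.lo = [-7-4.9, 2-4.9, -3.1+0] = [-11.900,-2.900,-3.100]
hi = A.hi+B.hi = [2.8+4.9, 11.8+4.9, 11.4+9.6] = [7.700,16.700,21.000]
diag = √(19.6²+19.6²+24.1²) = √1349.13 = 36.731


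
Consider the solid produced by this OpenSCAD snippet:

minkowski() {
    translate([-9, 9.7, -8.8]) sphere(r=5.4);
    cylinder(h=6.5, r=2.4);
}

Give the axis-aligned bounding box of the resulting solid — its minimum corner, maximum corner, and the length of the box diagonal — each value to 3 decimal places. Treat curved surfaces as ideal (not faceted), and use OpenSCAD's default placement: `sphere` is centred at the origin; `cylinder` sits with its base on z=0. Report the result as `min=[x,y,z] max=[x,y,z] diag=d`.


A = translate([-9, 9.7, -8.8]) sphere(r=5.4) → bbox [-14.4,4.3,-14.2] .. [-3.6,15.1,-3.4]
B = cylinder(h=6.5, r=2.4) → bbox [-2.4,-2.4,0] .. [2.4,2.4,6.5]
lo = A.lo+B.lo = [-14.4-2.4, 4.3-2.4, -14.2+0] = [-16.800,1.900,-14.200]
hi = A.hi+B.hi = [-3.6+2.4, 15.1+2.4, -3.4+6.5] = [-1.200,17.500,3.100]
diag = √(15.6²+15.6²+17.3²) = √786.01 = 28.036

min=[-16.800,1.900,-14.200] max=[-1.200,17.500,3.100] diag=28.036


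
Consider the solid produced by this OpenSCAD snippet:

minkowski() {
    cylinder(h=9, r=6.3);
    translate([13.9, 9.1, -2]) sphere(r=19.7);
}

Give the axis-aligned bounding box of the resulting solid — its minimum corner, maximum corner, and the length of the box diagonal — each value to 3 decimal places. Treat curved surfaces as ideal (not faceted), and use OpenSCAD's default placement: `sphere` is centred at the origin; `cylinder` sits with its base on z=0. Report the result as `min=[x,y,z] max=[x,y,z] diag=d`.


A = translate([13.9, 9.1, -2]) sphere(r=19.7) → bbox [-5.8,-10.6,-21.7] .. [33.6,28.8,17.7]
B = cylinder(h=9, r=6.3) → bbox [-6.3,-6.3,0] .. [6.3,6.3,9]
lo = A.lo+B.lo = [-5.8-6.3, -10.6-6.3, -21.7+0] = [-12.100,-16.900,-21.700]
hi = A.hi+B.hi = [33.6+6.3, 28.8+6.3, 17.7+9] = [39.900,35.100,26.700]
diag = √(52²+52²+48.4²) = √7750.56 = 88.037

min=[-12.100,-16.900,-21.700] max=[39.900,35.100,26.700] diag=88.037


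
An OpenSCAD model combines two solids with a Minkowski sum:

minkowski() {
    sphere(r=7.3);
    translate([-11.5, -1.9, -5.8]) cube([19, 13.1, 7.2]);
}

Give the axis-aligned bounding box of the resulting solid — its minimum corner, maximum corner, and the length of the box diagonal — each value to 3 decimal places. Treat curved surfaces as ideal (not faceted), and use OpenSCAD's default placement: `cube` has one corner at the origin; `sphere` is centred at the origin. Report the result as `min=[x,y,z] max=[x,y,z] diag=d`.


min=[-18.800,-9.200,-13.100] max=[14.800,18.500,8.700] diag=48.698

A = translate([-11.5, -1.9, -5.8]) cube([19, 13.1, 7.2]) → bbox [-11.5,-1.9,-5.8] .. [7.5,11.2,1.4]
B = sphere(r=7.3) → bbox [-7.3,-7.3,-7.3] .. [7.3,7.3,7.3]
lo = A.lo+B.lo = [-11.5-7.3, -1.9-7.3, -5.8-7.3] = [-18.800,-9.200,-13.100]
hi = A.hi+B.hi = [7.5+7.3, 11.2+7.3, 1.4+7.3] = [14.800,18.500,8.700]
diag = √(33.6²+27.7²+21.8²) = √2371.49 = 48.698


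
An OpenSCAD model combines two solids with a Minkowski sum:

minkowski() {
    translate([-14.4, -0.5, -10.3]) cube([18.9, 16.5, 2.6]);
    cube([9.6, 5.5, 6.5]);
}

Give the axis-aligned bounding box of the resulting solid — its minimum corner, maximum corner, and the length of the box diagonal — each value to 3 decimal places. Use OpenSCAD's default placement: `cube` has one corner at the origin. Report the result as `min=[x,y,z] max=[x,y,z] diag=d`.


A = translate([-14.4, -0.5, -10.3]) cube([18.9, 16.5, 2.6]) → bbox [-14.4,-0.5,-10.3] .. [4.5,16,-7.7]
B = cube([9.6, 5.5, 6.5]) → bbox [0,0,0] .. [9.6,5.5,6.5]
lo = A.lo+B.lo = [-14.4+0, -0.5+0, -10.3+0] = [-14.400,-0.500,-10.300]
hi = A.hi+B.hi = [4.5+9.6, 16+5.5, -7.7+6.5] = [14.100,21.500,-1.200]
diag = √(28.5²+22²+9.1²) = √1379.06 = 37.136

min=[-14.400,-0.500,-10.300] max=[14.100,21.500,-1.200] diag=37.136


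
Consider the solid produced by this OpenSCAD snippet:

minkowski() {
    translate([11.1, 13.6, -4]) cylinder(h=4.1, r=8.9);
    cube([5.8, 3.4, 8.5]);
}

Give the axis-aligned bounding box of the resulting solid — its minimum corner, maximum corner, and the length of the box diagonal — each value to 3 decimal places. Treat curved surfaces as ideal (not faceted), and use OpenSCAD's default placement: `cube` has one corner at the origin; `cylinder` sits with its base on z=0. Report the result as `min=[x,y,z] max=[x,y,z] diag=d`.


A = translate([11.1, 13.6, -4]) cylinder(h=4.1, r=8.9) → bbox [2.2,4.7,-4] .. [20,22.5,0.1]
B = cube([5.8, 3.4, 8.5]) → bbox [0,0,0] .. [5.8,3.4,8.5]
lo = A.lo+B.lo = [2.2+0, 4.7+0, -4+0] = [2.200,4.700,-4.000]
hi = A.hi+B.hi = [20+5.8, 22.5+3.4, 0.1+8.5] = [25.800,25.900,8.600]
diag = √(23.6²+21.2²+12.6²) = √1165.16 = 34.134

min=[2.200,4.700,-4.000] max=[25.800,25.900,8.600] diag=34.134


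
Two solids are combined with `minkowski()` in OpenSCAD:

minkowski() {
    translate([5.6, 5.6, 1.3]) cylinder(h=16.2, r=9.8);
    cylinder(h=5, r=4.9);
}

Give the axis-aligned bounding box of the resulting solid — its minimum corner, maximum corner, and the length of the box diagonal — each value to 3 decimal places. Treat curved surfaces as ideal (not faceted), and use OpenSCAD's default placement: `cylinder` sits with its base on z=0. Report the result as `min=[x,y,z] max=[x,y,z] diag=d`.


A = translate([5.6, 5.6, 1.3]) cylinder(h=16.2, r=9.8) → bbox [-4.2,-4.2,1.3] .. [15.4,15.4,17.5]
B = cylinder(h=5, r=4.9) → bbox [-4.9,-4.9,0] .. [4.9,4.9,5]
lo = A.lo+B.lo = [-4.2-4.9, -4.2-4.9, 1.3+0] = [-9.100,-9.100,1.300]
hi = A.hi+B.hi = [15.4+4.9, 15.4+4.9, 17.5+5] = [20.300,20.300,22.500]
diag = √(29.4²+29.4²+21.2²) = √2178.16 = 46.671

min=[-9.100,-9.100,1.300] max=[20.300,20.300,22.500] diag=46.671


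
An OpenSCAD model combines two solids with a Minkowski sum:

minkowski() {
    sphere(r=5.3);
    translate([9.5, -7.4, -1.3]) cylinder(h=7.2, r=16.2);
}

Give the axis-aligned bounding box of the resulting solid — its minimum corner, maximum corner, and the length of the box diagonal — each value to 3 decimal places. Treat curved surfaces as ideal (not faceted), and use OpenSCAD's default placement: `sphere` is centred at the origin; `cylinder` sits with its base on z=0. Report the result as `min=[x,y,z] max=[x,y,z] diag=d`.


min=[-12.000,-28.900,-6.600] max=[31.000,14.100,11.200] diag=63.363

A = translate([9.5, -7.4, -1.3]) cylinder(h=7.2, r=16.2) → bbox [-6.7,-23.6,-1.3] .. [25.7,8.8,5.9]
B = sphere(r=5.3) → bbox [-5.3,-5.3,-5.3] .. [5.3,5.3,5.3]
lo = A.lo+B.lo = [-6.7-5.3, -23.6-5.3, -1.3-5.3] = [-12.000,-28.900,-6.600]
hi = A.hi+B.hi = [25.7+5.3, 8.8+5.3, 5.9+5.3] = [31.000,14.100,11.200]
diag = √(43²+43²+17.8²) = √4014.84 = 63.363


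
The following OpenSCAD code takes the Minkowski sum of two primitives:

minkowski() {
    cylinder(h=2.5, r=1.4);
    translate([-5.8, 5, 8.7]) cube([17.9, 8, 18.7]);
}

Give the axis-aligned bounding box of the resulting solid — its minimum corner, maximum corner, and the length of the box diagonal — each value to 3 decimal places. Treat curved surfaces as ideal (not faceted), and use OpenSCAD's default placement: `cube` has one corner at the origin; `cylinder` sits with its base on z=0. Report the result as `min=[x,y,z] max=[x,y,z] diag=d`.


A = translate([-5.8, 5, 8.7]) cube([17.9, 8, 18.7]) → bbox [-5.8,5,8.7] .. [12.1,13,27.4]
B = cylinder(h=2.5, r=1.4) → bbox [-1.4,-1.4,0] .. [1.4,1.4,2.5]
lo = A.lo+B.lo = [-5.8-1.4, 5-1.4, 8.7+0] = [-7.200,3.600,8.700]
hi = A.hi+B.hi = [12.1+1.4, 13+1.4, 27.4+2.5] = [13.500,14.400,29.900]
diag = √(20.7²+10.8²+21.2²) = √994.57 = 31.537

min=[-7.200,3.600,8.700] max=[13.500,14.400,29.900] diag=31.537


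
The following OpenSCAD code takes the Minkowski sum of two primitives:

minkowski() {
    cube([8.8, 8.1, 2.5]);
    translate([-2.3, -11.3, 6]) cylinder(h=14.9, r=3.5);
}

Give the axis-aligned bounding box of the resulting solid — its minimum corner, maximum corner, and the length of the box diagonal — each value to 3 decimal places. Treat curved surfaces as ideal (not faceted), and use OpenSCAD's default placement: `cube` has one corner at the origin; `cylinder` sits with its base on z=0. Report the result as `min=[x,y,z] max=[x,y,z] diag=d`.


min=[-5.800,-14.800,6.000] max=[10.000,0.300,23.400] diag=27.936

A = translate([-2.3, -11.3, 6]) cylinder(h=14.9, r=3.5) → bbox [-5.8,-14.8,6] .. [1.2,-7.8,20.9]
B = cube([8.8, 8.1, 2.5]) → bbox [0,0,0] .. [8.8,8.1,2.5]
lo = A.lo+B.lo = [-5.8+0, -14.8+0, 6+0] = [-5.800,-14.800,6.000]
hi = A.hi+B.hi = [1.2+8.8, -7.8+8.1, 20.9+2.5] = [10.000,0.300,23.400]
diag = √(15.8²+15.1²+17.4²) = √780.41 = 27.936


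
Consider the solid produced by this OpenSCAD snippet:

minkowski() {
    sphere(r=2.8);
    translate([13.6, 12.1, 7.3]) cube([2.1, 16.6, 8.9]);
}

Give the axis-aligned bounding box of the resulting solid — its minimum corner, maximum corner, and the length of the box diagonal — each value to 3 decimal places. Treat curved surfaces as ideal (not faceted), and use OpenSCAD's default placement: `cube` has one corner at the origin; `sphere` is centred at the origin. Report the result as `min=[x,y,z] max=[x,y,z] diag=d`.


min=[10.800,9.300,4.500] max=[18.500,31.500,19.000] diag=27.611

A = translate([13.6, 12.1, 7.3]) cube([2.1, 16.6, 8.9]) → bbox [13.6,12.1,7.3] .. [15.7,28.7,16.2]
B = sphere(r=2.8) → bbox [-2.8,-2.8,-2.8] .. [2.8,2.8,2.8]
lo = A.lo+B.lo = [13.6-2.8, 12.1-2.8, 7.3-2.8] = [10.800,9.300,4.500]
hi = A.hi+B.hi = [15.7+2.8, 28.7+2.8, 16.2+2.8] = [18.500,31.500,19.000]
diag = √(7.7²+22.2²+14.5²) = √762.38 = 27.611


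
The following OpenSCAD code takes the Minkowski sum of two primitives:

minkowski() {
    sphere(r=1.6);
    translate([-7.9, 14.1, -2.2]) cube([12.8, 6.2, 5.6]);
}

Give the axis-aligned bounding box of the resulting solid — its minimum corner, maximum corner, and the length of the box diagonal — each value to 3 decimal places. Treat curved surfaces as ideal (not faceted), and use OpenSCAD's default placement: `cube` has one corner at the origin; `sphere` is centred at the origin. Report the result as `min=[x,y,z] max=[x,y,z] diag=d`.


A = translate([-7.9, 14.1, -2.2]) cube([12.8, 6.2, 5.6]) → bbox [-7.9,14.1,-2.2] .. [4.9,20.3,3.4]
B = sphere(r=1.6) → bbox [-1.6,-1.6,-1.6] .. [1.6,1.6,1.6]
lo = A.lo+B.lo = [-7.9-1.6, 14.1-1.6, -2.2-1.6] = [-9.500,12.500,-3.800]
hi = A.hi+B.hi = [4.9+1.6, 20.3+1.6, 3.4+1.6] = [6.500,21.900,5.000]
diag = √(16²+9.4²+8.8²) = √421.8 = 20.538

min=[-9.500,12.500,-3.800] max=[6.500,21.900,5.000] diag=20.538


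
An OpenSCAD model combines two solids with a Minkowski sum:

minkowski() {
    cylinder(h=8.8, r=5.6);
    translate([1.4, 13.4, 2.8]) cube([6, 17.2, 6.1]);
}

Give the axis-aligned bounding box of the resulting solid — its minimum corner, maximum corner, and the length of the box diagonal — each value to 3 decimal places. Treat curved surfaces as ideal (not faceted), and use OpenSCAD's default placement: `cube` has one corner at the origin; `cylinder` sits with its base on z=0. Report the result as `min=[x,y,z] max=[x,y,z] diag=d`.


min=[-4.200,7.800,2.800] max=[13.000,36.200,17.700] diag=36.392

A = translate([1.4, 13.4, 2.8]) cube([6, 17.2, 6.1]) → bbox [1.4,13.4,2.8] .. [7.4,30.6,8.9]
B = cylinder(h=8.8, r=5.6) → bbox [-5.6,-5.6,0] .. [5.6,5.6,8.8]
lo = A.lo+B.lo = [1.4-5.6, 13.4-5.6, 2.8+0] = [-4.200,7.800,2.800]
hi = A.hi+B.hi = [7.4+5.6, 30.6+5.6, 8.9+8.8] = [13.000,36.200,17.700]
diag = √(17.2²+28.4²+14.9²) = √1324.41 = 36.392


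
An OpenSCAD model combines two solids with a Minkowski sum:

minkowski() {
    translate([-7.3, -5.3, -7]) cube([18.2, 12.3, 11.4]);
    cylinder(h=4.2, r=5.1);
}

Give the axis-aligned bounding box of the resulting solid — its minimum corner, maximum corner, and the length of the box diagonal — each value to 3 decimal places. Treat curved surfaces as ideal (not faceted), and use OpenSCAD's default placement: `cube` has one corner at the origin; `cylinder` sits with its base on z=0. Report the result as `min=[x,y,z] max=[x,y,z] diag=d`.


A = translate([-7.3, -5.3, -7]) cube([18.2, 12.3, 11.4]) → bbox [-7.3,-5.3,-7] .. [10.9,7,4.4]
B = cylinder(h=4.2, r=5.1) → bbox [-5.1,-5.1,0] .. [5.1,5.1,4.2]
lo = A.lo+B.lo = [-7.3-5.1, -5.3-5.1, -7+0] = [-12.400,-10.400,-7.000]
hi = A.hi+B.hi = [10.9+5.1, 7+5.1, 4.4+4.2] = [16.000,12.100,8.600]
diag = √(28.4²+22.5²+15.6²) = √1556.17 = 39.448

min=[-12.400,-10.400,-7.000] max=[16.000,12.100,8.600] diag=39.448


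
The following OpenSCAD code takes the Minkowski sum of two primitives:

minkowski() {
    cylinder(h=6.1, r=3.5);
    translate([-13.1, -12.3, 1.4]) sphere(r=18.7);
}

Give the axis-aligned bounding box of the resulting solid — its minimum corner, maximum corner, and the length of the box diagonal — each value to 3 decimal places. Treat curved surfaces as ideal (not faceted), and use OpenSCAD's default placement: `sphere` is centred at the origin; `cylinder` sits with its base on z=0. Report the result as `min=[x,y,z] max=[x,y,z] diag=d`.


min=[-35.300,-34.500,-17.300] max=[9.100,9.900,26.200] diag=76.387

A = translate([-13.1, -12.3, 1.4]) sphere(r=18.7) → bbox [-31.8,-31,-17.3] .. [5.6,6.4,20.1]
B = cylinder(h=6.1, r=3.5) → bbox [-3.5,-3.5,0] .. [3.5,3.5,6.1]
lo = A.lo+B.lo = [-31.8-3.5, -31-3.5, -17.3+0] = [-35.300,-34.500,-17.300]
hi = A.hi+B.hi = [5.6+3.5, 6.4+3.5, 20.1+6.1] = [9.100,9.900,26.200]
diag = √(44.4²+44.4²+43.5²) = √5834.97 = 76.387


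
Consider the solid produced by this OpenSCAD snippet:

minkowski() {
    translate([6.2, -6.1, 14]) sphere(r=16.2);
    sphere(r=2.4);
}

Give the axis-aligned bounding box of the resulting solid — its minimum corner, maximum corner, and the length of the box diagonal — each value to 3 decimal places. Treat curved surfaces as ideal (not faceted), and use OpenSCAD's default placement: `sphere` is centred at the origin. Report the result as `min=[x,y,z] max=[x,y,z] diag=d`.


A = translate([6.2, -6.1, 14]) sphere(r=16.2) → bbox [-10,-22.3,-2.2] .. [22.4,10.1,30.2]
B = sphere(r=2.4) → bbox [-2.4,-2.4,-2.4] .. [2.4,2.4,2.4]
lo = A.lo+B.lo = [-10-2.4, -22.3-2.4, -2.2-2.4] = [-12.400,-24.700,-4.600]
hi = A.hi+B.hi = [22.4+2.4, 10.1+2.4, 30.2+2.4] = [24.800,12.500,32.600]
diag = √(37.2²+37.2²+37.2²) = √4151.52 = 64.432

min=[-12.400,-24.700,-4.600] max=[24.800,12.500,32.600] diag=64.432


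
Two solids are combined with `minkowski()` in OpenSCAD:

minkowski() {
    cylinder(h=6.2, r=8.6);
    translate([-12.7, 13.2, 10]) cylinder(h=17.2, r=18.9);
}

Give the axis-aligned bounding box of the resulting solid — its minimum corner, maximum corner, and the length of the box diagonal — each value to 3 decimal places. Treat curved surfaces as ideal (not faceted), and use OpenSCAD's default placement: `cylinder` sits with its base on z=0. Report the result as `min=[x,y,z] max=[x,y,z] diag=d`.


min=[-40.200,-14.300,10.000] max=[14.800,40.700,33.400] diag=81.225

A = translate([-12.7, 13.2, 10]) cylinder(h=17.2, r=18.9) → bbox [-31.6,-5.7,10] .. [6.2,32.1,27.2]
B = cylinder(h=6.2, r=8.6) → bbox [-8.6,-8.6,0] .. [8.6,8.6,6.2]
lo = A.lo+B.lo = [-31.6-8.6, -5.7-8.6, 10+0] = [-40.200,-14.300,10.000]
hi = A.hi+B.hi = [6.2+8.6, 32.1+8.6, 27.2+6.2] = [14.800,40.700,33.400]
diag = √(55²+55²+23.4²) = √6597.56 = 81.225


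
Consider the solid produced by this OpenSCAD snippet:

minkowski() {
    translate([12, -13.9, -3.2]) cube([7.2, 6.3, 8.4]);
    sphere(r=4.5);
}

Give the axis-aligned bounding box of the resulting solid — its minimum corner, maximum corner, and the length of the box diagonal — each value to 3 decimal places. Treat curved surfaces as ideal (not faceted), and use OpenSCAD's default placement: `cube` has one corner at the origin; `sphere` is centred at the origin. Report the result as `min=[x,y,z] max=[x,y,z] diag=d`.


min=[7.500,-18.400,-7.700] max=[23.700,-3.100,9.700] diag=28.272

A = translate([12, -13.9, -3.2]) cube([7.2, 6.3, 8.4]) → bbox [12,-13.9,-3.2] .. [19.2,-7.6,5.2]
B = sphere(r=4.5) → bbox [-4.5,-4.5,-4.5] .. [4.5,4.5,4.5]
lo = A.lo+B.lo = [12-4.5, -13.9-4.5, -3.2-4.5] = [7.500,-18.400,-7.700]
hi = A.hi+B.hi = [19.2+4.5, -7.6+4.5, 5.2+4.5] = [23.700,-3.100,9.700]
diag = √(16.2²+15.3²+17.4²) = √799.29 = 28.272
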